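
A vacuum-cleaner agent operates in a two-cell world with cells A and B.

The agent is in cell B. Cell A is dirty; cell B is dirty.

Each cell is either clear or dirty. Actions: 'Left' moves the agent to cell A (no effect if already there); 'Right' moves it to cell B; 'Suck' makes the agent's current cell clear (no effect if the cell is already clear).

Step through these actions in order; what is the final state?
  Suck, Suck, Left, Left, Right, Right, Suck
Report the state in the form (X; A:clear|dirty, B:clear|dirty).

1) do Suck; now (B; A:dirty, B:clear)
2) do Suck; now (B; A:dirty, B:clear)
3) do Left; now (A; A:dirty, B:clear)
4) do Left; now (A; A:dirty, B:clear)
5) do Right; now (B; A:dirty, B:clear)
6) do Right; now (B; A:dirty, B:clear)
7) do Suck; now (B; A:dirty, B:clear)

(B; A:dirty, B:clear)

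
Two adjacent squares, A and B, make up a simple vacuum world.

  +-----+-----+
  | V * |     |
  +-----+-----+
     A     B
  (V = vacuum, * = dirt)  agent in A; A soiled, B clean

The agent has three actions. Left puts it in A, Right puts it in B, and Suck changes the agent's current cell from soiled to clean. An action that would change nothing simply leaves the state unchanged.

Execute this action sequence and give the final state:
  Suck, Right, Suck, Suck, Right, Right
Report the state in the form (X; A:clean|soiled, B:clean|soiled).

Suck (#1): (A; A:clean, B:clean)
Right (#2): (B; A:clean, B:clean)
Suck (#3): (B; A:clean, B:clean)
Suck (#4): (B; A:clean, B:clean)
Right (#5): (B; A:clean, B:clean)
Right (#6): (B; A:clean, B:clean)

(B; A:clean, B:clean)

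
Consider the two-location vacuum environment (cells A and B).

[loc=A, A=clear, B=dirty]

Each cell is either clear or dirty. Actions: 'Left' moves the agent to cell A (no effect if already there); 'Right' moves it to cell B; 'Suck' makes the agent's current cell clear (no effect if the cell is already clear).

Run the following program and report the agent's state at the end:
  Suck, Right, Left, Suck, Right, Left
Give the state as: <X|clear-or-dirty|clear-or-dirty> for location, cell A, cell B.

<A|clear|dirty>

1) do Suck; now <A|clear|dirty>
2) do Right; now <B|clear|dirty>
3) do Left; now <A|clear|dirty>
4) do Suck; now <A|clear|dirty>
5) do Right; now <B|clear|dirty>
6) do Left; now <A|clear|dirty>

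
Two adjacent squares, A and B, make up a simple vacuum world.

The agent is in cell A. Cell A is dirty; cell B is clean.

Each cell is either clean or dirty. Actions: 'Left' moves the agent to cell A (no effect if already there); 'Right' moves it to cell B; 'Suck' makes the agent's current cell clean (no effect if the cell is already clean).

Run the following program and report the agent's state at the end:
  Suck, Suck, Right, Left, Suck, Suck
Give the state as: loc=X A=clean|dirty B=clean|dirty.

loc=A A=clean B=clean

Suck (#1): loc=A A=clean B=clean
Suck (#2): loc=A A=clean B=clean
Right (#3): loc=B A=clean B=clean
Left (#4): loc=A A=clean B=clean
Suck (#5): loc=A A=clean B=clean
Suck (#6): loc=A A=clean B=clean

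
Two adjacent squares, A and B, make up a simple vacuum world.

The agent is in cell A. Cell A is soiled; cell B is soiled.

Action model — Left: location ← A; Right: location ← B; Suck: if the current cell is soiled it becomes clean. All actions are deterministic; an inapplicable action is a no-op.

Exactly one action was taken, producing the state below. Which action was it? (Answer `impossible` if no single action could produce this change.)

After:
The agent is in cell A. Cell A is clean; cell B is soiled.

Suck

try  Left: loc=A A=soiled B=soiled
try Right: loc=B A=soiled B=soiled
try  Suck: loc=A A=clean B=soiled  ← match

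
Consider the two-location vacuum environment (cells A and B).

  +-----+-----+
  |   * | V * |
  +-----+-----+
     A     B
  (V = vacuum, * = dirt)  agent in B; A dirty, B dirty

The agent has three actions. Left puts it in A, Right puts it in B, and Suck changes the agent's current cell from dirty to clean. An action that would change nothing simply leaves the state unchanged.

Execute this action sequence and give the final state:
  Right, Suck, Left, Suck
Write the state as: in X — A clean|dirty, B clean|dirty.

in A — A clean, B clean

1. Right → in B — A dirty, B dirty
2. Suck → in B — A dirty, B clean
3. Left → in A — A dirty, B clean
4. Suck → in A — A clean, B clean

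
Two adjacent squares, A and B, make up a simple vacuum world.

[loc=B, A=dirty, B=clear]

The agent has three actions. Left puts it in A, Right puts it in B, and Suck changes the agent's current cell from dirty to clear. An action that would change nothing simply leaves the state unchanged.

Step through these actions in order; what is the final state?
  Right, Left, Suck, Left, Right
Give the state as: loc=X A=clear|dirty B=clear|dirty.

loc=B A=clear B=clear

step 1/5 (Right): loc=B A=dirty B=clear
step 2/5 (Left): loc=A A=dirty B=clear
step 3/5 (Suck): loc=A A=clear B=clear
step 4/5 (Left): loc=A A=clear B=clear
step 5/5 (Right): loc=B A=clear B=clear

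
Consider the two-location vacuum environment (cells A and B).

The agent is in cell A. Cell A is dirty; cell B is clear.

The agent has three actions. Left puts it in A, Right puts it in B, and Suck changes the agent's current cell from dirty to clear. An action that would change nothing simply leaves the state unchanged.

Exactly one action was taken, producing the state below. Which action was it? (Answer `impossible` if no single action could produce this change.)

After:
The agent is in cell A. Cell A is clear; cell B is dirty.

try  Left: <A|dirty|clear>
try Right: <B|dirty|clear>
try  Suck: <A|clear|clear>
no single action produces the after-state

impossible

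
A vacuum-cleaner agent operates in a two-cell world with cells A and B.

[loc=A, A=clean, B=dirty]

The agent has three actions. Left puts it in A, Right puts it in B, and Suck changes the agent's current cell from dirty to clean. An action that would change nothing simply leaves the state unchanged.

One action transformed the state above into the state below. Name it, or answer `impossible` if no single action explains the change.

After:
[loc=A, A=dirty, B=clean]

try  Left: (A; A:clean, B:dirty)
try Right: (B; A:clean, B:dirty)
try  Suck: (A; A:clean, B:dirty)
no single action produces the after-state

impossible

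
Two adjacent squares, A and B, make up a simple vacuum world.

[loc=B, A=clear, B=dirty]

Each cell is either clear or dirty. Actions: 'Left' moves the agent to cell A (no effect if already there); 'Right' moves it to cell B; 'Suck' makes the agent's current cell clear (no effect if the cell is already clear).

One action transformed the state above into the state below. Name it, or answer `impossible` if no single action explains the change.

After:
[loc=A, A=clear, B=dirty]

try  Left: loc=A A=clear B=dirty  ← match
try Right: loc=B A=clear B=dirty
try  Suck: loc=B A=clear B=clear

Left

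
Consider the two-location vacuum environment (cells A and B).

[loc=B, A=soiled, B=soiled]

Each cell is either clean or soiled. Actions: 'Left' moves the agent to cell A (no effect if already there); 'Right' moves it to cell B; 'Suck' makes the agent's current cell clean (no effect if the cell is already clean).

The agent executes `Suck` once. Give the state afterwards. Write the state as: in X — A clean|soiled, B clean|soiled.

start: in B — A soiled, B soiled
[1] after Suck: in B — A soiled, B clean

in B — A soiled, B clean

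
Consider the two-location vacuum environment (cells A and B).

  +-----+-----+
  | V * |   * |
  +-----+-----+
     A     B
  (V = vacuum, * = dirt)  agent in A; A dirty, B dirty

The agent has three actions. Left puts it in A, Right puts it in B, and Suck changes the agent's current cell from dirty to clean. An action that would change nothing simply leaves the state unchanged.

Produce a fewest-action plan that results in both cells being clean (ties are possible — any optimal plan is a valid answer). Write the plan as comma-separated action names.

1. Suck → loc=A A=clean B=dirty
2. Right → loc=B A=clean B=dirty
3. Suck → loc=B A=clean B=clean
min 3: Suck A + move + Suck B

Suck, Right, Suck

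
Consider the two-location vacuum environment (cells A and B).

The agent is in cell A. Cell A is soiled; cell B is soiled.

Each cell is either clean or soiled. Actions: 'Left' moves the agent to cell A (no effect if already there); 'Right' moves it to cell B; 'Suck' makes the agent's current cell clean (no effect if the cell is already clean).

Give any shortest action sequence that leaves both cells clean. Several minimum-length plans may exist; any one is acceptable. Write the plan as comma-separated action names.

1. Suck → loc=A A=clean B=soiled
2. Right → loc=B A=clean B=soiled
3. Suck → loc=B A=clean B=clean
min 3: Suck A + move + Suck B

Suck, Right, Suck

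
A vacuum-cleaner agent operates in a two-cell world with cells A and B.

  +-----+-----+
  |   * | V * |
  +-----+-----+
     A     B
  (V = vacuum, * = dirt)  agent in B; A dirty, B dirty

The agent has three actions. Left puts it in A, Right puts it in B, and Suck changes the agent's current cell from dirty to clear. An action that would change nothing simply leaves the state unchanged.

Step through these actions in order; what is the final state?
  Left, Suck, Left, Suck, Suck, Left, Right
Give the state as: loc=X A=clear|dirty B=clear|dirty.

Left (#1): loc=A A=dirty B=dirty
Suck (#2): loc=A A=clear B=dirty
Left (#3): loc=A A=clear B=dirty
Suck (#4): loc=A A=clear B=dirty
Suck (#5): loc=A A=clear B=dirty
Left (#6): loc=A A=clear B=dirty
Right (#7): loc=B A=clear B=dirty

loc=B A=clear B=dirty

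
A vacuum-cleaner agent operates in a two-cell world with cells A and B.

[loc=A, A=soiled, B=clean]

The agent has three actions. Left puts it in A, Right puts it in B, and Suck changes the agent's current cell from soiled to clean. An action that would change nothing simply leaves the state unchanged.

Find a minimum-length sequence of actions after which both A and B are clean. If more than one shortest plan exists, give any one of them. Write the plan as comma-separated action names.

step 1/1 (Suck): in A — A clean, B clean
min 1: A is soiled, one Suck

Suck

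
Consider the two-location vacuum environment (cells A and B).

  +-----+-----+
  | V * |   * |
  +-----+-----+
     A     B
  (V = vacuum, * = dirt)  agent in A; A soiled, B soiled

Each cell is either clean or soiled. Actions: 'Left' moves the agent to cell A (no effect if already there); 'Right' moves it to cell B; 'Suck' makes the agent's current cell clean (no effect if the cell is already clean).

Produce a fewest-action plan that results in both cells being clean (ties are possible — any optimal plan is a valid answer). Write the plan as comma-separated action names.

1. Suck → loc=A A=clean B=soiled
2. Right → loc=B A=clean B=soiled
3. Suck → loc=B A=clean B=clean
min 3: Suck A + move + Suck B

Suck, Right, Suck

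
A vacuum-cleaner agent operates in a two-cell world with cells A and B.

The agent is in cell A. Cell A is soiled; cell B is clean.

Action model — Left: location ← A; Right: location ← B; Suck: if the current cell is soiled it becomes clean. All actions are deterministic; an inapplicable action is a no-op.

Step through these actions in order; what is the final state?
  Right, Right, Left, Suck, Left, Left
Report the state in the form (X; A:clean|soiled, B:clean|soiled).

(A; A:clean, B:clean)

t=1 Right ⇒ (B; A:soiled, B:clean)
t=2 Right ⇒ (B; A:soiled, B:clean)
t=3 Left ⇒ (A; A:soiled, B:clean)
t=4 Suck ⇒ (A; A:clean, B:clean)
t=5 Left ⇒ (A; A:clean, B:clean)
t=6 Left ⇒ (A; A:clean, B:clean)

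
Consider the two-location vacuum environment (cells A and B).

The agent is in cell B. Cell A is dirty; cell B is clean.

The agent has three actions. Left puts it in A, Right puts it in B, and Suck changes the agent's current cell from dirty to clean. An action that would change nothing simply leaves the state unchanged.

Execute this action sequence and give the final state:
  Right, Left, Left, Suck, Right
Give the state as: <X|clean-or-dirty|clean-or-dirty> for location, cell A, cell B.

[1] after Right: <B|dirty|clean>
[2] after Left: <A|dirty|clean>
[3] after Left: <A|dirty|clean>
[4] after Suck: <A|clean|clean>
[5] after Right: <B|clean|clean>

<B|clean|clean>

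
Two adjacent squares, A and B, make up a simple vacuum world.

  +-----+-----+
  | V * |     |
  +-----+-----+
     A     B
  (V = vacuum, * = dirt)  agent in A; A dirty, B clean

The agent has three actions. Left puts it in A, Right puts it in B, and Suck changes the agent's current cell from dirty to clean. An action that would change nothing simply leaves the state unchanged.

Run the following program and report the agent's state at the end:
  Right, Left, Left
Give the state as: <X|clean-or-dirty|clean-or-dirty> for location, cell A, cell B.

Right (#1): <B|dirty|clean>
Left (#2): <A|dirty|clean>
Left (#3): <A|dirty|clean>

<A|dirty|clean>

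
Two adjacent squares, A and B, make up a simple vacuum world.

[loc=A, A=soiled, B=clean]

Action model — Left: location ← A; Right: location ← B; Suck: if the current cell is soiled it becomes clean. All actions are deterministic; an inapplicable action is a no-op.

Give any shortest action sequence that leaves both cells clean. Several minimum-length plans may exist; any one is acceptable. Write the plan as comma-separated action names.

Suck

t=1 Suck ⇒ loc=A A=clean B=clean
min 1: A is soiled, one Suck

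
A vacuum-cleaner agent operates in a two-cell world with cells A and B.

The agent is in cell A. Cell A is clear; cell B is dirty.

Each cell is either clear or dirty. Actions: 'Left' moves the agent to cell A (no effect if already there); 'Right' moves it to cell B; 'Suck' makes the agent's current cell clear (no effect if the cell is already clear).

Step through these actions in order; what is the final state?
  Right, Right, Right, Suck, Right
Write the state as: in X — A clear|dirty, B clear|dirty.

1) do Right; now in B — A clear, B dirty
2) do Right; now in B — A clear, B dirty
3) do Right; now in B — A clear, B dirty
4) do Suck; now in B — A clear, B clear
5) do Right; now in B — A clear, B clear

in B — A clear, B clear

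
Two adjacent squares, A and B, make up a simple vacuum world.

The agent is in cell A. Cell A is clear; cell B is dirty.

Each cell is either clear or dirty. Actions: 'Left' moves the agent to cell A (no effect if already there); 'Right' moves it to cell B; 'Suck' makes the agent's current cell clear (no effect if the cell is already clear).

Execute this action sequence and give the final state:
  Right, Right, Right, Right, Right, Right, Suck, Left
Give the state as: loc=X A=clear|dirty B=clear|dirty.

[1] after Right: loc=B A=clear B=dirty
[2] after Right: loc=B A=clear B=dirty
[3] after Right: loc=B A=clear B=dirty
[4] after Right: loc=B A=clear B=dirty
[5] after Right: loc=B A=clear B=dirty
[6] after Right: loc=B A=clear B=dirty
[7] after Suck: loc=B A=clear B=clear
[8] after Left: loc=A A=clear B=clear

loc=A A=clear B=clear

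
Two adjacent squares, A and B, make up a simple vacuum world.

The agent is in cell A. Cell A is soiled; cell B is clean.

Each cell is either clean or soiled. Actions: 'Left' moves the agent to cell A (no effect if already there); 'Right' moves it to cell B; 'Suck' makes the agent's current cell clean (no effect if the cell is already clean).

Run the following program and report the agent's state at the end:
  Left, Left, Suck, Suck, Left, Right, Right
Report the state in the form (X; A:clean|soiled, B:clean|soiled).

(B; A:clean, B:clean)

[1] after Left: (A; A:soiled, B:clean)
[2] after Left: (A; A:soiled, B:clean)
[3] after Suck: (A; A:clean, B:clean)
[4] after Suck: (A; A:clean, B:clean)
[5] after Left: (A; A:clean, B:clean)
[6] after Right: (B; A:clean, B:clean)
[7] after Right: (B; A:clean, B:clean)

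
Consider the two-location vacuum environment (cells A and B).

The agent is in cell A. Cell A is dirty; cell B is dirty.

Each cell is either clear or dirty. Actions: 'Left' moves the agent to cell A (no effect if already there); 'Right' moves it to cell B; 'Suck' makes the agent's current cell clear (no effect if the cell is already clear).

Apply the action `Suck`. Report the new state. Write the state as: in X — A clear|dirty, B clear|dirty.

in A — A clear, B dirty

start: in A — A dirty, B dirty
Suck (#1): in A — A clear, B dirty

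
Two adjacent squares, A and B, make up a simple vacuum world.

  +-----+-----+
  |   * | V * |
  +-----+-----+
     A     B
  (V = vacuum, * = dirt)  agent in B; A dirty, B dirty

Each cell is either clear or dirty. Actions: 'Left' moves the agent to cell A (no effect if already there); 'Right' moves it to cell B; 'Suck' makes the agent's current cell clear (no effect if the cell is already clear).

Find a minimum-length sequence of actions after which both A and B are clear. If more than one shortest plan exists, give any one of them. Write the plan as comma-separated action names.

step 1/3 (Suck): (B; A:dirty, B:clear)
step 2/3 (Left): (A; A:dirty, B:clear)
step 3/3 (Suck): (A; A:clear, B:clear)
min 3: Suck B + move + Suck A

Suck, Left, Suck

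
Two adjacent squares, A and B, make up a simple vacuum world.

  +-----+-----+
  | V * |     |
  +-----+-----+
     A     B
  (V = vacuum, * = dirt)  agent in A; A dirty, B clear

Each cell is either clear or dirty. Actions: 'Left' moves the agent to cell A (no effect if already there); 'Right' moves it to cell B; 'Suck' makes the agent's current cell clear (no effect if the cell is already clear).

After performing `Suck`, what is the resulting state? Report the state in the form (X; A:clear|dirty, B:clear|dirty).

start: (A; A:dirty, B:clear)
Suck (#1): (A; A:clear, B:clear)

(A; A:clear, B:clear)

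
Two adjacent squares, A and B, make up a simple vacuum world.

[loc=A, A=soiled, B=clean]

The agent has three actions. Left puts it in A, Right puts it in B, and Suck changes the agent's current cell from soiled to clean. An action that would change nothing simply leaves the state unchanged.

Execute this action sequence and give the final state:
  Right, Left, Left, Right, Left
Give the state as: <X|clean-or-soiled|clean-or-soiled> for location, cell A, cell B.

Right (#1): <B|soiled|clean>
Left (#2): <A|soiled|clean>
Left (#3): <A|soiled|clean>
Right (#4): <B|soiled|clean>
Left (#5): <A|soiled|clean>

<A|soiled|clean>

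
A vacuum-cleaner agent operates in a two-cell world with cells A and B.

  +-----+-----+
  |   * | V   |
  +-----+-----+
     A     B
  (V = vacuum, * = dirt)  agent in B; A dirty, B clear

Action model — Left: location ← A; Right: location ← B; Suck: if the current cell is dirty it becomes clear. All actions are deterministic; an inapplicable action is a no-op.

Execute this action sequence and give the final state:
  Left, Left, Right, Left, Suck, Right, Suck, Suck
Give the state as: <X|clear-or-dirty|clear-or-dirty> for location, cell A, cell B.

[1] after Left: <A|dirty|clear>
[2] after Left: <A|dirty|clear>
[3] after Right: <B|dirty|clear>
[4] after Left: <A|dirty|clear>
[5] after Suck: <A|clear|clear>
[6] after Right: <B|clear|clear>
[7] after Suck: <B|clear|clear>
[8] after Suck: <B|clear|clear>

<B|clear|clear>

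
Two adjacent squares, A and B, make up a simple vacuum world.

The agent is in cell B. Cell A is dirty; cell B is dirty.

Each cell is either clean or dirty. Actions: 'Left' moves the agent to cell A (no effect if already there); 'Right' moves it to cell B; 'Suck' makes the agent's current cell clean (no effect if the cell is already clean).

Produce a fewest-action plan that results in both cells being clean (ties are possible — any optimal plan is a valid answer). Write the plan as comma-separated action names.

1. Suck → (B; A:dirty, B:clean)
2. Left → (A; A:dirty, B:clean)
3. Suck → (A; A:clean, B:clean)
min 3: Suck B + move + Suck A

Suck, Left, Suck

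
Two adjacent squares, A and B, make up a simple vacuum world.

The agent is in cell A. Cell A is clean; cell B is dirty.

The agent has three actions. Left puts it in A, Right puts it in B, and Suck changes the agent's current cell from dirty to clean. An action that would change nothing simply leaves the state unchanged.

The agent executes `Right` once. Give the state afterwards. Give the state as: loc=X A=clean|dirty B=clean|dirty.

start: loc=A A=clean B=dirty
step 1/1 (Right): loc=B A=clean B=dirty

loc=B A=clean B=dirty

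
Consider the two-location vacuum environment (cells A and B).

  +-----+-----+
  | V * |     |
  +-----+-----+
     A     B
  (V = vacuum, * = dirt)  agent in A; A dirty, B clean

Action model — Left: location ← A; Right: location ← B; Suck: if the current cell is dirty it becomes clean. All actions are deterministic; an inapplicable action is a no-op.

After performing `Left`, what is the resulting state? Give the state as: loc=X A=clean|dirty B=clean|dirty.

start: loc=A A=dirty B=clean
[1] after Left: loc=A A=dirty B=clean

loc=A A=dirty B=clean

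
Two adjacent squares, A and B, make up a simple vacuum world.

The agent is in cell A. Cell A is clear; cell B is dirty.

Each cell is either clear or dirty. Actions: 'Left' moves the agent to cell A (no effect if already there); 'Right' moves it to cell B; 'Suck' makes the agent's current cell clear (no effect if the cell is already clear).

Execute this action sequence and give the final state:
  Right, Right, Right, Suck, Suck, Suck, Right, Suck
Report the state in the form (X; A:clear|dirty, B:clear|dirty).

Right (#1): (B; A:clear, B:dirty)
Right (#2): (B; A:clear, B:dirty)
Right (#3): (B; A:clear, B:dirty)
Suck (#4): (B; A:clear, B:clear)
Suck (#5): (B; A:clear, B:clear)
Suck (#6): (B; A:clear, B:clear)
Right (#7): (B; A:clear, B:clear)
Suck (#8): (B; A:clear, B:clear)

(B; A:clear, B:clear)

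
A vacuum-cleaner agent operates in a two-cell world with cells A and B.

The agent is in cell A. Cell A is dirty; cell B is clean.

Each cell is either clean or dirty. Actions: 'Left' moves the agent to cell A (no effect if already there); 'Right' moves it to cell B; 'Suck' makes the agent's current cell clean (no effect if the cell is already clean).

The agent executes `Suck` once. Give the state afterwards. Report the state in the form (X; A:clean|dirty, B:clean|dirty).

(A; A:clean, B:clean)

start: (A; A:dirty, B:clean)
Suck (#1): (A; A:clean, B:clean)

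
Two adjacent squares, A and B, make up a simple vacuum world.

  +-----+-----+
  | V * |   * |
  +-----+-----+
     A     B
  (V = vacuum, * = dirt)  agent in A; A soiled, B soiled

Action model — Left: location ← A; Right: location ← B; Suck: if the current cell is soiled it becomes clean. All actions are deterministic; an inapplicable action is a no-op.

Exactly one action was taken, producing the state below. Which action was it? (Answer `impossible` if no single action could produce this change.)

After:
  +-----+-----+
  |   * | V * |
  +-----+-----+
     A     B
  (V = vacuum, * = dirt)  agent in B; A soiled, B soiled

Right

try  Left: loc=A A=soiled B=soiled
try Right: loc=B A=soiled B=soiled  ← match
try  Suck: loc=A A=clean B=soiled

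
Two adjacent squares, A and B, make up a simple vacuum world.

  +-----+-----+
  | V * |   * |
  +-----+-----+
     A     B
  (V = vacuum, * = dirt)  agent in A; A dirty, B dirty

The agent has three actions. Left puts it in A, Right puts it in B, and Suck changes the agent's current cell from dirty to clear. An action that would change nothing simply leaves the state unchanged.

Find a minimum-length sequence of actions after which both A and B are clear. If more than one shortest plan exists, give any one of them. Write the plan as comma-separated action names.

[1] after Suck: (A; A:clear, B:dirty)
[2] after Right: (B; A:clear, B:dirty)
[3] after Suck: (B; A:clear, B:clear)
min 3: Suck A + move + Suck B

Suck, Right, Suck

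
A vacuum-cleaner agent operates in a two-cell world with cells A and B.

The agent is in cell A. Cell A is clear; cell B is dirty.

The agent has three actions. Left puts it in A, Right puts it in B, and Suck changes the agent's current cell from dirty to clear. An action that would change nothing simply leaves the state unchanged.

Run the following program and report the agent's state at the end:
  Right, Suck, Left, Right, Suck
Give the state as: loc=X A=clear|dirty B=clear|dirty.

loc=B A=clear B=clear

1) do Right; now loc=B A=clear B=dirty
2) do Suck; now loc=B A=clear B=clear
3) do Left; now loc=A A=clear B=clear
4) do Right; now loc=B A=clear B=clear
5) do Suck; now loc=B A=clear B=clear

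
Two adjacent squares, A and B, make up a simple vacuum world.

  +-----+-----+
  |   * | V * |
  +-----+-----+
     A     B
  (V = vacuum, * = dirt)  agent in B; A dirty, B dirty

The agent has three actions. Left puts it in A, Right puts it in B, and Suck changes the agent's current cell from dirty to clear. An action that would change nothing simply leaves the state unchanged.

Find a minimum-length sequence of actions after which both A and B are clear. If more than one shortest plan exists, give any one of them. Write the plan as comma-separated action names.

Suck, Left, Suck

step 1/3 (Suck): <B|dirty|clear>
step 2/3 (Left): <A|dirty|clear>
step 3/3 (Suck): <A|clear|clear>
min 3: Suck B + move + Suck A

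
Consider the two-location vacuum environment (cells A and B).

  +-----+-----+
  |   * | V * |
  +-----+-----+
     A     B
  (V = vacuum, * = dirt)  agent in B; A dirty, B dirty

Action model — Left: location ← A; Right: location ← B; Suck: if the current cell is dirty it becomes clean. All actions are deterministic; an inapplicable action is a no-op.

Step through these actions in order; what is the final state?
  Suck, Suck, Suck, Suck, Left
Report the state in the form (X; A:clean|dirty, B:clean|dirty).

[1] after Suck: (B; A:dirty, B:clean)
[2] after Suck: (B; A:dirty, B:clean)
[3] after Suck: (B; A:dirty, B:clean)
[4] after Suck: (B; A:dirty, B:clean)
[5] after Left: (A; A:dirty, B:clean)

(A; A:dirty, B:clean)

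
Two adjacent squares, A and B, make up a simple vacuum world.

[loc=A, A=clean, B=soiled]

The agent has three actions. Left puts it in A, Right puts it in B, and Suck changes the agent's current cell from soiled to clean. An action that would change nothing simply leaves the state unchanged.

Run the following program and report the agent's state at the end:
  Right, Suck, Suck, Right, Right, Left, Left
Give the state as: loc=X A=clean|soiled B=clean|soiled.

loc=A A=clean B=clean

t=1 Right ⇒ loc=B A=clean B=soiled
t=2 Suck ⇒ loc=B A=clean B=clean
t=3 Suck ⇒ loc=B A=clean B=clean
t=4 Right ⇒ loc=B A=clean B=clean
t=5 Right ⇒ loc=B A=clean B=clean
t=6 Left ⇒ loc=A A=clean B=clean
t=7 Left ⇒ loc=A A=clean B=clean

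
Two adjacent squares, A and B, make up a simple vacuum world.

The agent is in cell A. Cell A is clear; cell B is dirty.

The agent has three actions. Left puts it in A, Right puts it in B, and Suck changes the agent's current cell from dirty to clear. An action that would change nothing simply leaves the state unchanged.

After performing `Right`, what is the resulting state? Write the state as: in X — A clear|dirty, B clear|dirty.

in B — A clear, B dirty

start: in A — A clear, B dirty
Right (#1): in B — A clear, B dirty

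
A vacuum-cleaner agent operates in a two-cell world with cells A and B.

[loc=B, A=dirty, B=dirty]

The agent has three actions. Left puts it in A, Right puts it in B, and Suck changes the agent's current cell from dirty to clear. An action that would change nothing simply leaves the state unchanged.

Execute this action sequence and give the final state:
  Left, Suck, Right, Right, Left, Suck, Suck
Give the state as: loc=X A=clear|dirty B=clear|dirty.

[1] after Left: loc=A A=dirty B=dirty
[2] after Suck: loc=A A=clear B=dirty
[3] after Right: loc=B A=clear B=dirty
[4] after Right: loc=B A=clear B=dirty
[5] after Left: loc=A A=clear B=dirty
[6] after Suck: loc=A A=clear B=dirty
[7] after Suck: loc=A A=clear B=dirty

loc=A A=clear B=dirty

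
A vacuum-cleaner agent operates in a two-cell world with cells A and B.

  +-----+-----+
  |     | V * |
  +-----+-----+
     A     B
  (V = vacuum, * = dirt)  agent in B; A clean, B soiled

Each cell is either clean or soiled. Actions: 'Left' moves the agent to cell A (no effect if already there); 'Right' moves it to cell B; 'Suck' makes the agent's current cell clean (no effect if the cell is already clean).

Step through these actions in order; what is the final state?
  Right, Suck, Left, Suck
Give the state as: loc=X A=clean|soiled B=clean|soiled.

loc=A A=clean B=clean

1) do Right; now loc=B A=clean B=soiled
2) do Suck; now loc=B A=clean B=clean
3) do Left; now loc=A A=clean B=clean
4) do Suck; now loc=A A=clean B=clean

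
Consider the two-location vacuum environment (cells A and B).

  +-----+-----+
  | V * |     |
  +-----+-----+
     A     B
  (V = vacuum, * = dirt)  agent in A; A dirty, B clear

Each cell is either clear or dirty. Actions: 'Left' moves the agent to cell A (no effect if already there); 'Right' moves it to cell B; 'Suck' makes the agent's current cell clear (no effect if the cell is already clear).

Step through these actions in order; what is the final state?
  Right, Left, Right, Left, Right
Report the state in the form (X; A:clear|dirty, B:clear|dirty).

step 1/5 (Right): (B; A:dirty, B:clear)
step 2/5 (Left): (A; A:dirty, B:clear)
step 3/5 (Right): (B; A:dirty, B:clear)
step 4/5 (Left): (A; A:dirty, B:clear)
step 5/5 (Right): (B; A:dirty, B:clear)

(B; A:dirty, B:clear)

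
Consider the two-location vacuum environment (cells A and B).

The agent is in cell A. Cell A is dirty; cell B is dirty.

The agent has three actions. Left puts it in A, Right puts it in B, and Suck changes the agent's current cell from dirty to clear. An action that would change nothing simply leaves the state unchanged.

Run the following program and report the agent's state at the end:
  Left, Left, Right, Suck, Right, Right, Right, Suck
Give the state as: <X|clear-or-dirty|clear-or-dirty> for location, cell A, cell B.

t=1 Left ⇒ <A|dirty|dirty>
t=2 Left ⇒ <A|dirty|dirty>
t=3 Right ⇒ <B|dirty|dirty>
t=4 Suck ⇒ <B|dirty|clear>
t=5 Right ⇒ <B|dirty|clear>
t=6 Right ⇒ <B|dirty|clear>
t=7 Right ⇒ <B|dirty|clear>
t=8 Suck ⇒ <B|dirty|clear>

<B|dirty|clear>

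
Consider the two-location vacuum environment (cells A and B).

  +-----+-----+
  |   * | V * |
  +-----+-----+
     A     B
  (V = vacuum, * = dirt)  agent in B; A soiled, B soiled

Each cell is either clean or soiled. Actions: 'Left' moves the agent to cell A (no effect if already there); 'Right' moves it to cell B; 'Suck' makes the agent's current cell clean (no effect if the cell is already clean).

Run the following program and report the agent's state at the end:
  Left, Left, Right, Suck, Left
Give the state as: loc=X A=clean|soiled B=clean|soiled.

loc=A A=soiled B=clean

[1] after Left: loc=A A=soiled B=soiled
[2] after Left: loc=A A=soiled B=soiled
[3] after Right: loc=B A=soiled B=soiled
[4] after Suck: loc=B A=soiled B=clean
[5] after Left: loc=A A=soiled B=clean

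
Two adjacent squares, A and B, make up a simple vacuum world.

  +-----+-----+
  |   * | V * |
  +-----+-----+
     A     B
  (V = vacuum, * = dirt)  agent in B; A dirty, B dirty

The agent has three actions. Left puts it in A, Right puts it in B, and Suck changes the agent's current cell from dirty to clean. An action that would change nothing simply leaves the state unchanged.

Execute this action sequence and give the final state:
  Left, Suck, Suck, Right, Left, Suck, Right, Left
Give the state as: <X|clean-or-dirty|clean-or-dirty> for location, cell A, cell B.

<A|clean|dirty>

Left (#1): <A|dirty|dirty>
Suck (#2): <A|clean|dirty>
Suck (#3): <A|clean|dirty>
Right (#4): <B|clean|dirty>
Left (#5): <A|clean|dirty>
Suck (#6): <A|clean|dirty>
Right (#7): <B|clean|dirty>
Left (#8): <A|clean|dirty>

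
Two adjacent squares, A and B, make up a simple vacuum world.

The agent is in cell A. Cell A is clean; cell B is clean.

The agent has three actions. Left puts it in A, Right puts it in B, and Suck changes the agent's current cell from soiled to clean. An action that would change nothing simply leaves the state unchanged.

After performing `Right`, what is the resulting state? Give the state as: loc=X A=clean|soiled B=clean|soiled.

start: loc=A A=clean B=clean
t=1 Right ⇒ loc=B A=clean B=clean

loc=B A=clean B=clean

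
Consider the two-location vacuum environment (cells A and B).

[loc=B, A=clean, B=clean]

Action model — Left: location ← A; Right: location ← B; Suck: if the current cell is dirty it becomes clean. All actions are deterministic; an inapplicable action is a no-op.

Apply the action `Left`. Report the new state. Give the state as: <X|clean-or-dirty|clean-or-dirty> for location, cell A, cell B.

start: <B|clean|clean>
Left (#1): <A|clean|clean>

<A|clean|clean>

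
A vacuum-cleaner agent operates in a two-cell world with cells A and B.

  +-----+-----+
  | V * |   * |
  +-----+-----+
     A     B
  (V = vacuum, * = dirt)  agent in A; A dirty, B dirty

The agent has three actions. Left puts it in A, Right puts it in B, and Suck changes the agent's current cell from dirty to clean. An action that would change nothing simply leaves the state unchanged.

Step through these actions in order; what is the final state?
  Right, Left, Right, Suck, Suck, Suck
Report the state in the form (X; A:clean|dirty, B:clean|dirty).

(B; A:dirty, B:clean)

1) do Right; now (B; A:dirty, B:dirty)
2) do Left; now (A; A:dirty, B:dirty)
3) do Right; now (B; A:dirty, B:dirty)
4) do Suck; now (B; A:dirty, B:clean)
5) do Suck; now (B; A:dirty, B:clean)
6) do Suck; now (B; A:dirty, B:clean)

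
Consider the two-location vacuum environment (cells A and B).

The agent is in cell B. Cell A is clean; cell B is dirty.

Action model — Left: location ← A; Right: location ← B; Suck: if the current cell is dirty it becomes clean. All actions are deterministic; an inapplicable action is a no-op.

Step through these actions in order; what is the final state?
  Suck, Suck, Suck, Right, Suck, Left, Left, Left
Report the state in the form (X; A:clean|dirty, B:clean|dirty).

(A; A:clean, B:clean)

t=1 Suck ⇒ (B; A:clean, B:clean)
t=2 Suck ⇒ (B; A:clean, B:clean)
t=3 Suck ⇒ (B; A:clean, B:clean)
t=4 Right ⇒ (B; A:clean, B:clean)
t=5 Suck ⇒ (B; A:clean, B:clean)
t=6 Left ⇒ (A; A:clean, B:clean)
t=7 Left ⇒ (A; A:clean, B:clean)
t=8 Left ⇒ (A; A:clean, B:clean)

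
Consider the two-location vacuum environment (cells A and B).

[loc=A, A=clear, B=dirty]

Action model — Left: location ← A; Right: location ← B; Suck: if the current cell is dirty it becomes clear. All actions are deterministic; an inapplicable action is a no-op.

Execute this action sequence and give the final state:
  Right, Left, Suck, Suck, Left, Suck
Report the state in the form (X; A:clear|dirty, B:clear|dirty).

(A; A:clear, B:dirty)

1. Right → (B; A:clear, B:dirty)
2. Left → (A; A:clear, B:dirty)
3. Suck → (A; A:clear, B:dirty)
4. Suck → (A; A:clear, B:dirty)
5. Left → (A; A:clear, B:dirty)
6. Suck → (A; A:clear, B:dirty)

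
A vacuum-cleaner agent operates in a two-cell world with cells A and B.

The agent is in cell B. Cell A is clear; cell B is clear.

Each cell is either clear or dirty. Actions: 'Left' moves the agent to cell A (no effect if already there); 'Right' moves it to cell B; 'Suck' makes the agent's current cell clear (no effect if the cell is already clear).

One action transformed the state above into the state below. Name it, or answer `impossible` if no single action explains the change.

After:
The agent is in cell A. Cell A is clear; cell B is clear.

Left

try  Left: loc=A A=clear B=clear  ← match
try Right: loc=B A=clear B=clear
try  Suck: loc=B A=clear B=clear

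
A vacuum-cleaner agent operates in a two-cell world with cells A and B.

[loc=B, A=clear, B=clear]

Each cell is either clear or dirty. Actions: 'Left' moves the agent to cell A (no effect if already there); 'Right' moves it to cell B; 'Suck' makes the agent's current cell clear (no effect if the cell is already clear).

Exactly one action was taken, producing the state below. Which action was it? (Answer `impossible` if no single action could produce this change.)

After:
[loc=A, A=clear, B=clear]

Left

try  Left: loc=A A=clear B=clear  ← match
try Right: loc=B A=clear B=clear
try  Suck: loc=B A=clear B=clear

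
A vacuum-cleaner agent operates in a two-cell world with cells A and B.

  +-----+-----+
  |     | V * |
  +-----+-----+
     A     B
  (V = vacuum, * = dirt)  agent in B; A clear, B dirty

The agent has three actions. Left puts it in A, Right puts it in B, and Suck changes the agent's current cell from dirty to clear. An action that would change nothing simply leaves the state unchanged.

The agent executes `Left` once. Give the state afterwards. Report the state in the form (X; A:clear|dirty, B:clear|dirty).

start: (B; A:clear, B:dirty)
[1] after Left: (A; A:clear, B:dirty)

(A; A:clear, B:dirty)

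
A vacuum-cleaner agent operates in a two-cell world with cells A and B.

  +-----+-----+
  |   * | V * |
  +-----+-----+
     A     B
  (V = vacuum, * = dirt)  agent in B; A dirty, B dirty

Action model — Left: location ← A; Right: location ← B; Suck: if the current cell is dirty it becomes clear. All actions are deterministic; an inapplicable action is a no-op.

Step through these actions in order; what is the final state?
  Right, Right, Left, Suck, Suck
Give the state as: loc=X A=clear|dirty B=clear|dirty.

loc=A A=clear B=dirty

1) do Right; now loc=B A=dirty B=dirty
2) do Right; now loc=B A=dirty B=dirty
3) do Left; now loc=A A=dirty B=dirty
4) do Suck; now loc=A A=clear B=dirty
5) do Suck; now loc=A A=clear B=dirty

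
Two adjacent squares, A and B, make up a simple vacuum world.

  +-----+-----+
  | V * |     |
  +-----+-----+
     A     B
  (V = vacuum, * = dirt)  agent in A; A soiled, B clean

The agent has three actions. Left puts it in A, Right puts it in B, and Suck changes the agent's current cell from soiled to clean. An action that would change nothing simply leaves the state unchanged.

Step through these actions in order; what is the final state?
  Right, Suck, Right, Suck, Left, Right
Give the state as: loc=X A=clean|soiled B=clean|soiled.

[1] after Right: loc=B A=soiled B=clean
[2] after Suck: loc=B A=soiled B=clean
[3] after Right: loc=B A=soiled B=clean
[4] after Suck: loc=B A=soiled B=clean
[5] after Left: loc=A A=soiled B=clean
[6] after Right: loc=B A=soiled B=clean

loc=B A=soiled B=clean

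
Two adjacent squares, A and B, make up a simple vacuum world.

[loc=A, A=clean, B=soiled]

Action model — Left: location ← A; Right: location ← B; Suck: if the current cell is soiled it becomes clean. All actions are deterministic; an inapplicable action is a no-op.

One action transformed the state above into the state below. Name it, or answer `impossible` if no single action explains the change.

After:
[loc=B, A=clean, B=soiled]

Right

try  Left: in A — A clean, B soiled
try Right: in B — A clean, B soiled  ← match
try  Suck: in A — A clean, B soiled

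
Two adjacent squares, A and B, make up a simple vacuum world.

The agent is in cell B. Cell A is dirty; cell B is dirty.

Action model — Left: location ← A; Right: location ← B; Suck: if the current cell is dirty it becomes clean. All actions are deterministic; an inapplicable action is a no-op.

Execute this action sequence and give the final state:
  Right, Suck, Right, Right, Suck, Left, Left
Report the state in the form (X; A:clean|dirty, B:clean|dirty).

Right (#1): (B; A:dirty, B:dirty)
Suck (#2): (B; A:dirty, B:clean)
Right (#3): (B; A:dirty, B:clean)
Right (#4): (B; A:dirty, B:clean)
Suck (#5): (B; A:dirty, B:clean)
Left (#6): (A; A:dirty, B:clean)
Left (#7): (A; A:dirty, B:clean)

(A; A:dirty, B:clean)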